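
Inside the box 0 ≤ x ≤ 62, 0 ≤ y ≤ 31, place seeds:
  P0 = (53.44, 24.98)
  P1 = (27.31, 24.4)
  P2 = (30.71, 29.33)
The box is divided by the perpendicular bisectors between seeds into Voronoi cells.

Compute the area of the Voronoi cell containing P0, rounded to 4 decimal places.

1. box [0,62]×[0,31]: [(0, 0) (62, 0) (62, 31) (0, 31)]
2. ⊥bis P0·P1 via (40.375,24.69): [(40.923, 0) (62, 0) (62, 31) (40.2349, 31)]  |A|=664.0514
3. ⊥bis P0·P2 via (42.075,27.155): [(40.5027, 18.939) (40.923, 0) (62, 0) (62, 31) (42.8108, 31)]  |A|=648.5174
4. canonical 5-gon: [(40.5027, 18.939) (40.923, 0) (62, 0) (62, 31) (42.8108, 31)]
5. shoelace: 648.5174

Area of P0's cell: 648.5174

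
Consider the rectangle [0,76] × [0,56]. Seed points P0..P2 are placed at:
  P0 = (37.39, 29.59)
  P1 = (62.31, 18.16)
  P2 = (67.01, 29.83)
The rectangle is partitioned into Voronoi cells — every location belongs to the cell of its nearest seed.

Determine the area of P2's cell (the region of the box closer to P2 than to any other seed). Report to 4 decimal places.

Area of P2's cell: 759.1494

1. box [0,76]×[0,56]: [(0, 0) (76, 0) (76, 56) (0, 56)]
2. ⊥bis P2·P0 via (52.2,29.71): [(52.4407, 0) (76, 0) (76, 56) (51.987, 56)]  |A|=1332.0241
3. ⊥bis P2·P1 via (64.66,23.995): [(52.2057, 29.0109) (76, 19.4279) (76, 56) (51.987, 56)]  |A|=759.1494
4. canonical 4-gon: [(52.2057, 29.0109) (76, 19.4279) (76, 56) (51.987, 56)]
5. shoelace: 759.1494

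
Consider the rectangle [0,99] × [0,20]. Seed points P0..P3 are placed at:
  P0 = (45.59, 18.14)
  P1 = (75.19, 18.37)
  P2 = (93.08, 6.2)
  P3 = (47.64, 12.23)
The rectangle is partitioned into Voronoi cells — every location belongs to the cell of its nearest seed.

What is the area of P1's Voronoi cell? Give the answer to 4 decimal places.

Area of P1's cell: 399.6876

1. box [0,99]×[0,20]: [(0, 0) (99, 0) (99, 20) (0, 20)]
2. ⊥bis P1·P0 via (60.39,18.255): [(60.5318, 0) (99, 0) (99, 20) (60.3764, 20)]  |A|=770.9171
3. ⊥bis P1·P2 via (84.135,12.285): [(60.5318, 0) (75.7779, 0) (89.3833, 20) (60.3764, 20)]  |A|=442.5289
4. ⊥bis P1·P3 via (61.415,15.3): [(60.3768, 19.9585) (64.8249, 0) (75.7779, 0) (89.3833, 20) (60.3764, 20)]  |A|=399.6876
5. canonical 5-gon: [(60.3768, 19.9585) (64.8249, 0) (75.7779, 0) (89.3833, 20) (60.3764, 20)]
6. shoelace: 399.6876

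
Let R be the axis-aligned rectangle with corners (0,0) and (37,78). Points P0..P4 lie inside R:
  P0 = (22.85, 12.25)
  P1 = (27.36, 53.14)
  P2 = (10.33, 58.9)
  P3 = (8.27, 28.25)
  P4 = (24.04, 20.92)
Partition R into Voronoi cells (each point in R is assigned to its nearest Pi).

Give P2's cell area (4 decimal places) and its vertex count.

Area of P2's cell: 702.2783 (4 vertices)

1. box [0,37]×[0,78]: [(0, 0) (37, 0) (37, 78) (0, 78)]
2. ⊥bis P2·P0 via (16.59,35.575): [(0, 31.1225) (37, 41.0527) (37, 78) (0, 78)]  |A|=1550.7585
3. ⊥bis P2·P1 via (18.845,56.02): [(0, 31.1225) (11.4647, 34.1995) (26.2792, 78) (0, 78)]  |A|=844.2402
4. ⊥bis P2·P3 via (9.3,43.575): [(0, 44.2001) (14.5172, 43.2244) (26.2792, 78) (0, 78)]  |A|=702.2783
5. ⊥bis P2·P4 via (17.185,39.91): [(0, 44.2001) (14.5172, 43.2244) (26.2792, 78) (0, 78)]  |A|=702.2783
6. canonical 4-gon: [(0, 44.2001) (14.5172, 43.2244) (26.2792, 78) (0, 78)]
7. shoelace: 702.2783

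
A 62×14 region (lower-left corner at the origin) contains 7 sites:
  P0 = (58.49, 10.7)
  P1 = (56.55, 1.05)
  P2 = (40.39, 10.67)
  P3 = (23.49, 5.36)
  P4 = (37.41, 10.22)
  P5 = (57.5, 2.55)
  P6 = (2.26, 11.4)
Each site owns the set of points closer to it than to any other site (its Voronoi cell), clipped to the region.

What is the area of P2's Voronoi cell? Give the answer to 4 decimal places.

1. box [0,62]×[0,14]: [(0, 0) (62, 0) (62, 14) (0, 14)]
2. ⊥bis P2·P0 via (49.44,10.685): [(0, 0) (49.4577, 0) (49.4345, 14) (0, 14)]  |A|=692.2455
3. ⊥bis P2·P1 via (48.47,5.86): [(0, 0) (44.9816, 0) (49.4453, 7.4983) (49.4345, 14) (0, 14)]  |A|=675.4637
4. ⊥bis P2·P3 via (31.94,8.015): [(34.4583, 0) (44.9816, 0) (49.4453, 7.4983) (49.4345, 14) (30.0595, 14)]  |A|=223.8389
5. ⊥bis P2·P4 via (38.9,10.445): [(40.4773, 0) (44.9816, 0) (49.4453, 7.4983) (49.4345, 14) (38.3632, 14)]  |A|=123.5807
6. ⊥bis P2·P5 via (48.945,6.61): [(40.4773, 0) (44.9816, 0) (49.0571, 6.8463) (49.445, 7.6636) (49.4345, 14) (38.3632, 14)]  |A|=123.5485
7. ⊥bis P2·P6 via (21.325,11.035): [(40.4773, 0) (44.9816, 0) (49.0571, 6.8463) (49.445, 7.6636) (49.4345, 14) (38.3632, 14)]  |A|=123.5485
8. canonical 6-gon: [(40.4773, 0) (44.9816, 0) (49.0571, 6.8463) (49.445, 7.6636) (49.4345, 14) (38.3632, 14)]
9. shoelace: 123.5485

Area of P2's cell: 123.5485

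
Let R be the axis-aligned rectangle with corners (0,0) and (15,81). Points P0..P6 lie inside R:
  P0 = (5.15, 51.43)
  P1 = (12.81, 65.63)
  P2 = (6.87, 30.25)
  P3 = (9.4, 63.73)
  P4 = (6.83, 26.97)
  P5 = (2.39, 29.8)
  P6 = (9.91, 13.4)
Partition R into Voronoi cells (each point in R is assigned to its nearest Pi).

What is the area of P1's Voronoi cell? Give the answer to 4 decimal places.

Area of P1's cell: 151.3814

1. box [0,15]×[0,81]: [(0, 0) (15, 0) (15, 81) (0, 81)]
2. ⊥bis P1·P0 via (8.98,58.53): [(0, 63.3741) (15, 55.2826) (15, 81) (0, 81)]  |A|=325.0745
3. ⊥bis P1·P2 via (9.84,47.94): [(0, 63.3741) (15, 55.2826) (15, 81) (0, 81)]  |A|=325.0745
4. ⊥bis P1·P3 via (11.105,64.68): [(15, 57.6895) (15, 81) (2.0117, 81)]  |A|=151.3814
5. ⊥bis P1·P4 via (9.82,46.3): [(15, 57.6895) (15, 81) (2.0117, 81)]  |A|=151.3814
6. ⊥bis P1·P5 via (7.6,47.715): [(15, 57.6895) (15, 81) (2.0117, 81)]  |A|=151.3814
7. ⊥bis P1·P6 via (11.36,39.515): [(15, 57.6895) (15, 81) (2.0117, 81)]  |A|=151.3814
8. canonical 3-gon: [(15, 57.6895) (15, 81) (2.0117, 81)]
9. shoelace: 151.3814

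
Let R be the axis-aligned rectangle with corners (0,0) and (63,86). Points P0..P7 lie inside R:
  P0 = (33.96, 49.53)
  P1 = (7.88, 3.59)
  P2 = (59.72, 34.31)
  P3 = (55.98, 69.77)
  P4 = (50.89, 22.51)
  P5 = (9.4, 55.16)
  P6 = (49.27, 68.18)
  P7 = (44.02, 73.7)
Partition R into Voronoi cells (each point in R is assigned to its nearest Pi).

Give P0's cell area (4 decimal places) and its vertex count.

Area of P0's cell: 869.0201 (6 vertices)

1. box [0,63]×[0,86]: [(0, 0) (63, 0) (63, 86) (0, 86)]
2. ⊥bis P0·P1 via (20.92,26.56): [(0, 38.4362) (63, 2.6713) (63, 86) (0, 86)]  |A|=4123.1128
3. ⊥bis P0·P2 via (46.84,41.92): [(0, 38.4362) (33.5338, 19.3992) (63, 69.271) (63, 86) (0, 86)]  |A|=3141.8943
4. ⊥bis P0·P3 via (44.97,59.65): [(0, 38.4362) (33.5338, 19.3992) (52.485, 51.4741) (20.75, 86) (0, 86)]  |A|=2324.5826
5. ⊥bis P0·P4 via (42.425,36.02): [(0, 38.4362) (24.2814, 24.6517) (43.9002, 36.9443) (52.485, 51.4741) (20.75, 86) (0, 86)]  |A|=2216.1905
6. ⊥bis P0·P5 via (21.68,52.345): [(16.3623, 29.1474) (24.2814, 24.6517) (43.9002, 36.9443) (52.485, 51.4741) (27.6693, 78.4722)]  |A|=1024.0141
7. ⊥bis P0·P6 via (41.615,58.855): [(26.0932, 71.597) (16.3623, 29.1474) (24.2814, 24.6517) (43.9002, 36.9443) (51.8713, 50.4355)]  |A|=897.5519
8. ⊥bis P0·P7 via (38.99,61.615): [(37.4948, 62.2373) (25.1276, 67.3848) (16.3623, 29.1474) (24.2814, 24.6517) (43.9002, 36.9443) (51.8713, 50.4355)]  |A|=869.0201
9. canonical 6-gon: [(37.4948, 62.2373) (25.1276, 67.3848) (16.3623, 29.1474) (24.2814, 24.6517) (43.9002, 36.9443) (51.8713, 50.4355)]
10. shoelace: 869.0201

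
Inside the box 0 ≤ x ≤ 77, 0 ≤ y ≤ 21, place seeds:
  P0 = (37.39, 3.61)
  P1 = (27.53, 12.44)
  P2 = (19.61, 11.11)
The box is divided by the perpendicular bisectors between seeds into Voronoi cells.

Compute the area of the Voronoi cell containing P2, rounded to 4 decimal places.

1. box [0,77]×[0,21]: [(0, 0) (77, 0) (77, 21) (0, 21)]
2. ⊥bis P2·P0 via (28.5,7.36): [(0, 0) (25.3954, 0) (34.2537, 21) (0, 21)]  |A|=626.315
3. ⊥bis P2·P1 via (23.57,11.775): [(0, 0) (25.3954, 0) (25.5041, 0.2577) (22.0209, 21) (0, 21)]  |A|=499.4467
4. canonical 5-gon: [(0, 0) (25.3954, 0) (25.5041, 0.2577) (22.0209, 21) (0, 21)]
5. shoelace: 499.4467

Area of P2's cell: 499.4467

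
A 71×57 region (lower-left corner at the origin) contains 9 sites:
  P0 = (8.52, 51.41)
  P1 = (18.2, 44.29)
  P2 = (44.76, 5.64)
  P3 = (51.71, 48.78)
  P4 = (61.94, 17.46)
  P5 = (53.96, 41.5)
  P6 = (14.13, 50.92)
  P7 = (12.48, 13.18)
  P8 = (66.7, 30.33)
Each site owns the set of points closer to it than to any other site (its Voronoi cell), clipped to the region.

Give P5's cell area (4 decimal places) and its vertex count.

1. box [0,71]×[0,57]: [(0, 0) (71, 0) (71, 57) (0, 57)]
2. ⊥bis P5·P0 via (31.24,46.455): [(21.1086, 0) (71, 0) (71, 57) (33.5398, 57)]  |A|=2489.5207
3. ⊥bis P5·P1 via (36.08,42.895): [(32.7333, 0) (71, 0) (71, 57) (37.1805, 57)]  |A|=2054.4567
4. ⊥bis P5·P2 via (49.36,23.57): [(34.8624, 27.2894) (71, 18.0182) (71, 57) (37.1805, 57)]  |A|=1206.7529
5. ⊥bis P5·P3 via (52.835,45.14): [(35.8455, 39.8891) (34.8624, 27.2894) (71, 18.0182) (71, 50.7542)]  |A|=807.6276
6. ⊥bis P5·P4 via (57.95,29.48): [(35.8455, 39.8891) (34.8624, 27.2894) (44.1628, 24.9034) (71, 33.8119) (71, 50.7542)]  |A|=595.6977
7. ⊥bis P5·P6 via (34.045,46.21): [(35.8455, 39.8891) (34.8624, 27.2894) (44.1628, 24.9034) (71, 33.8119) (71, 50.7542)]  |A|=595.6977
8. ⊥bis P5·P7 via (33.22,27.34): [(35.8455, 39.8891) (34.8624, 27.2894) (44.1628, 24.9034) (71, 33.8119) (71, 50.7542)]  |A|=595.6977
9. ⊥bis P5·P8 via (60.33,35.915): [(35.8455, 39.8891) (34.8624, 27.2894) (44.1628, 24.9034) (53.3489, 27.9527) (71, 48.0847) (71, 50.7542)]  |A|=469.7323
10. canonical 6-gon: [(35.8455, 39.8891) (34.8624, 27.2894) (44.1628, 24.9034) (53.3489, 27.9527) (71, 48.0847) (71, 50.7542)]
11. shoelace: 469.7323

Area of P5's cell: 469.7323 (6 vertices)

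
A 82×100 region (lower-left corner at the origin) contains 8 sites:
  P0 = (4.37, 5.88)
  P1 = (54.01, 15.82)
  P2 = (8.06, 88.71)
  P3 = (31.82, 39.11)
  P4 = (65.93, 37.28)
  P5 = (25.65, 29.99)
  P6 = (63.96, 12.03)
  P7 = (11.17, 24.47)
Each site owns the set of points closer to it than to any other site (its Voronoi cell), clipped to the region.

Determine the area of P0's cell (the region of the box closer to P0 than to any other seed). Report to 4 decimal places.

Area of P0's cell: 374.7175

1. box [0,82]×[0,100]: [(0, 0) (82, 0) (82, 100) (0, 100)]
2. ⊥bis P0·P1 via (29.19,10.85): [(0, 0) (31.3626, 0) (11.3384, 100) (0, 100)]  |A|=2135.0536
3. ⊥bis P0·P2 via (6.215,47.295): [(0, 47.5719) (0, 0) (31.3626, 0) (22.0333, 46.5903)]  |A|=1254.6798
4. ⊥bis P0·P3 via (18.095,22.495): [(0, 37.4426) (0, 0) (31.3626, 0) (28.595, 13.8214)]  |A|=752.0723
5. ⊥bis P0·P4 via (35.15,21.58): [(0, 37.4426) (0, 0) (31.3626, 0) (28.595, 13.8214)]  |A|=752.0723
6. ⊥bis P0·P5 via (15.01,17.935): [(0, 31.1831) (0, 0) (31.3626, 0) (30.5109, 4.2536)]  |A|=542.4145
7. ⊥bis P0·P6 via (34.165,8.955): [(0, 31.1831) (0, 0) (31.3626, 0) (30.5109, 4.2536)]  |A|=542.4145
8. ⊥bis P0·P7 via (7.77,15.175): [(25.4743, 8.699) (0, 18.0172) (0, 0) (31.3626, 0) (30.5109, 4.2536)]  |A|=374.7175
9. canonical 5-gon: [(25.4743, 8.699) (0, 18.0172) (0, 0) (31.3626, 0) (30.5109, 4.2536)]
10. shoelace: 374.7175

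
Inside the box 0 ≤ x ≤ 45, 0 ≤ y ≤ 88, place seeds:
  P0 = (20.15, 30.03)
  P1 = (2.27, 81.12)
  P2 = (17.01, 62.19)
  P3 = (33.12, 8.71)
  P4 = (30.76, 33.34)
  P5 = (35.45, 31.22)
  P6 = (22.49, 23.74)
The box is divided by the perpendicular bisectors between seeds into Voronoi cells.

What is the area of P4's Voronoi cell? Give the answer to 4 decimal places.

Area of P4's cell: 321.4261

1. box [0,45]×[0,88]: [(0, 0) (45, 0) (45, 88) (0, 88)]
2. ⊥bis P4·P0 via (25.455,31.685): [(35.3398, 0) (45, 0) (45, 88) (7.8864, 88)]  |A|=2058.048
3. ⊥bis P4·P1 via (16.515,57.23): [(17.3335, 57.718) (35.3398, 0) (45, 0) (45, 74.2149)]  |A|=1305.4188
4. ⊥bis P4·P2 via (23.885,47.765): [(20.8846, 46.335) (35.3398, 0) (45, 0) (45, 57.8285)]  |A|=921.0809
5. ⊥bis P4·P3 via (31.94,21.025): [(20.8846, 46.335) (28.8723, 20.7311) (45, 22.2764) (45, 57.8285)]  |A|=641.3141
6. ⊥bis P4·P5 via (33.105,32.28): [(44.5584, 57.618) (20.8846, 46.335) (28.469, 22.0239)]  |A|=330.5555
7. ⊥bis P4·P6 via (26.625,28.54): [(30.0721, 25.5705) (44.5584, 57.618) (20.8846, 46.335) (26.3667, 28.7625)]  |A|=321.4261
8. canonical 4-gon: [(30.0721, 25.5705) (44.5584, 57.618) (20.8846, 46.335) (26.3667, 28.7625)]
9. shoelace: 321.4261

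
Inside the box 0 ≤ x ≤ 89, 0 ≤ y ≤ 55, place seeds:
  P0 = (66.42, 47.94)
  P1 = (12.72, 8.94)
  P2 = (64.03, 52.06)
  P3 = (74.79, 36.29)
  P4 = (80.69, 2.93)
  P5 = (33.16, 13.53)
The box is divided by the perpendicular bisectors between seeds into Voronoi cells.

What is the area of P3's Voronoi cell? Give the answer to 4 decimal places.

Area of P3's cell: 832.0136

1. box [0,89]×[0,55]: [(0, 0) (89, 0) (89, 55) (0, 55)]
2. ⊥bis P3·P0 via (70.605,42.115): [(11.9862, 0) (89, 0) (89, 55) (88.5393, 55)]  |A|=2130.5495
3. ⊥bis P3·P1 via (43.755,22.615): [(43.6849, 22.7741) (53.7199, 0) (89, 0) (89, 55) (88.5393, 55)]  |A|=1655.3252
4. ⊥bis P3·P2 via (69.41,44.175): [(43.6849, 22.7741) (53.7199, 0) (89, 0) (89, 55) (88.5393, 55)]  |A|=1655.3252
5. ⊥bis P3·P4 via (77.74,19.61): [(43.6849, 22.7741) (47.4403, 14.2512) (89, 21.6014) (89, 55) (88.5393, 55)]  |A|=955.0583
6. ⊥bis P3·P5 via (53.975,24.91): [(51.9114, 28.6845) (58.7124, 16.2448) (89, 21.6014) (89, 55) (88.5393, 55)]  |A|=832.0136
7. canonical 5-gon: [(51.9114, 28.6845) (58.7124, 16.2448) (89, 21.6014) (89, 55) (88.5393, 55)]
8. shoelace: 832.0136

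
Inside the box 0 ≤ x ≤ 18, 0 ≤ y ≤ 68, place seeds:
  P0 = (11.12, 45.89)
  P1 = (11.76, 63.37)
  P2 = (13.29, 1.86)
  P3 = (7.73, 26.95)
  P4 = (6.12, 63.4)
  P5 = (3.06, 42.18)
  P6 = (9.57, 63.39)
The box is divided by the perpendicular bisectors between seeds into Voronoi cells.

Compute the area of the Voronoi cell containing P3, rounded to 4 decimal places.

1. box [0,18]×[0,68]: [(0, 0) (18, 0) (18, 68) (0, 68)]
2. ⊥bis P3·P0 via (9.425,36.42): [(0, 38.1069) (0, 0) (18, 0) (18, 34.8852)]  |A|=656.9292
3. ⊥bis P3·P1 via (9.745,45.16): [(0, 38.1069) (0, 0) (18, 0) (18, 34.8852)]  |A|=656.9292
4. ⊥bis P3·P2 via (10.51,14.405): [(0, 38.1069) (0, 12.076) (18, 16.0648) (18, 34.8852)]  |A|=403.6624
5. ⊥bis P3·P4 via (6.925,45.175): [(0, 38.1069) (0, 12.076) (18, 16.0648) (18, 34.8852)]  |A|=403.6624
6. ⊥bis P3·P5 via (5.395,34.565): [(10.7002, 36.1918) (0, 32.9107) (0, 12.076) (18, 16.0648) (18, 34.8852)]  |A|=375.862
7. ⊥bis P3·P6 via (8.65,45.17): [(10.7002, 36.1918) (0, 32.9107) (0, 12.076) (18, 16.0648) (18, 34.8852)]  |A|=375.862
8. canonical 5-gon: [(10.7002, 36.1918) (0, 32.9107) (0, 12.076) (18, 16.0648) (18, 34.8852)]
9. shoelace: 375.862

Area of P3's cell: 375.8620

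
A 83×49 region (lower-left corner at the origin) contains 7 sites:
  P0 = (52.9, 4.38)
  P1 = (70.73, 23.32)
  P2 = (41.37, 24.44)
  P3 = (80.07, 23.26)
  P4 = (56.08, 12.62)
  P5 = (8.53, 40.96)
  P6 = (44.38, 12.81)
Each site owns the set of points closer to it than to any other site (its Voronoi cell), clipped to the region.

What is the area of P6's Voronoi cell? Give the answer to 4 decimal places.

1. box [0,83]×[0,49]: [(0, 0) (83, 0) (83, 49) (0, 49)]
2. ⊥bis P6·P0 via (48.64,8.595): [(0, 0) (40.1358, 0) (83, 43.3218) (83, 49) (0, 49)]  |A|=3138.522
3. ⊥bis P6·P1 via (57.555,18.065): [(0, 0) (40.1358, 0) (57.6857, 17.7373) (45.2162, 49) (0, 49)]  |A|=2476.0408
4. ⊥bis P6·P2 via (42.875,18.625): [(0, 7.5284) (0, 0) (40.1358, 0) (57.6857, 17.7373) (55.9789, 22.0165)]  |A|=705.226
5. ⊥bis P6·P3 via (62.225,18.035): [(0, 7.5284) (0, 0) (40.1358, 0) (57.6857, 17.7373) (55.9789, 22.0165)]  |A|=705.226
6. ⊥bis P6·P4 via (50.23,12.715): [(50.3574, 20.5616) (0, 7.5284) (0, 0) (40.1358, 0) (50.1885, 10.16)]  |A|=653.6055
7. ⊥bis P6·P5 via (26.455,26.885): [(50.3574, 20.5616) (14.1268, 11.1846) (5.3445, 0) (40.1358, 0) (50.1885, 10.16)]  |A|=570.5419
8. canonical 5-gon: [(50.3574, 20.5616) (14.1268, 11.1846) (5.3445, 0) (40.1358, 0) (50.1885, 10.16)]
9. shoelace: 570.5419

Area of P6's cell: 570.5419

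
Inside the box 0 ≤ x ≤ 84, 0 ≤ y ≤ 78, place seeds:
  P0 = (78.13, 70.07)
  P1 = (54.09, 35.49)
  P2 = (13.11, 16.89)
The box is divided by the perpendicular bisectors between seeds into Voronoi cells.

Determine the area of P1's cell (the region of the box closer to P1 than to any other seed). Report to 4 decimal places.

Area of P1's cell: 3364.8145

1. box [0,84]×[0,78]: [(0, 0) (84, 0) (84, 78) (0, 78)]
2. ⊥bis P1·P0 via (66.11,52.78): [(0, 0) (84, 0) (84, 40.3429) (29.8326, 78) (0, 78)]  |A|=5532.1067
3. ⊥bis P1·P2 via (33.6,26.19): [(45.4871, 0) (84, 0) (84, 40.3429) (29.8326, 78) (10.0845, 78)]  |A|=3364.8145
4. canonical 5-gon: [(45.4871, 0) (84, 0) (84, 40.3429) (29.8326, 78) (10.0845, 78)]
5. shoelace: 3364.8145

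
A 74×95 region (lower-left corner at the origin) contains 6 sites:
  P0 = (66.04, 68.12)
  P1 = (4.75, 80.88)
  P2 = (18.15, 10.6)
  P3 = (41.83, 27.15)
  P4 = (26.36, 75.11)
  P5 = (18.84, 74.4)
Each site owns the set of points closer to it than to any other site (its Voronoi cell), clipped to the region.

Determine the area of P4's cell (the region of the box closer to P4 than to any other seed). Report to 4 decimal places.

Area of P4's cell: 1040.6274

1. box [0,74]×[0,95]: [(0, 0) (74, 0) (74, 95) (0, 95)]
2. ⊥bis P4·P0 via (46.2,71.615): [(0, 0) (33.5844, 0) (50.3195, 95) (0, 95)]  |A|=3985.4323
3. ⊥bis P4·P1 via (15.555,77.995): [(0, 19.7379) (0, 0) (33.5844, 0) (50.3195, 95) (20.0954, 95)]  |A|=3229.2198
4. ⊥bis P4·P2 via (22.255,42.855): [(6.701, 44.8345) (40.7197, 40.5051) (50.3195, 95) (20.0954, 95)]  |A|=1705.8077
5. ⊥bis P4·P3 via (34.095,51.13): [(6.701, 44.8345) (12.3492, 44.1157) (43.1032, 54.0357) (50.3195, 95) (20.0954, 95)]  |A|=1509.5693
6. ⊥bis P4·P5 via (22.6,74.755): [(25.1044, 48.23) (43.1032, 54.0357) (50.3195, 95) (20.6886, 95)]  |A|=1040.6274
7. canonical 4-gon: [(25.1044, 48.23) (43.1032, 54.0357) (50.3195, 95) (20.6886, 95)]
8. shoelace: 1040.6274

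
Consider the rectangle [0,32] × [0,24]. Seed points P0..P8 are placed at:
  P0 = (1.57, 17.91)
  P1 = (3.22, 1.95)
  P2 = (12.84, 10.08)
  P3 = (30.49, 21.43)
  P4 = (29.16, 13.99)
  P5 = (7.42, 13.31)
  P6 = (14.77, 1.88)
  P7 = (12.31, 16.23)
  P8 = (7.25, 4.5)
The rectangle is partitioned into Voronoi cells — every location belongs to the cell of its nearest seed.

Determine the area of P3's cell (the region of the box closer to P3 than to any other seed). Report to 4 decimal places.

Area of P3's cell: 64.5526

1. box [0,32]×[0,24]: [(0, 0) (32, 0) (32, 24) (0, 24)]
2. ⊥bis P3·P0 via (16.03,19.67): [(18.4241, 0) (32, 0) (32, 24) (15.503, 24)]  |A|=360.8747
3. ⊥bis P3·P1 via (16.855,11.69): [(17.0313, 11.4432) (25.2056, 0) (32, 0) (32, 24) (15.503, 24)]  |A|=322.0739
4. ⊥bis P3·P2 via (21.665,15.755): [(31.7964, 0) (32, 0) (32, 24) (16.363, 24)]  |A|=190.0875
5. ⊥bis P3·P4 via (29.825,17.71): [(19.1847, 19.6121) (32, 17.3212) (32, 24) (16.363, 24)]  |A|=77.1025
6. ⊥bis P3·P5 via (18.955,17.37): [(16.9339, 23.1121) (19.1847, 19.6121) (32, 17.3212) (32, 24) (16.6214, 24)]  |A|=76.9877
7. ⊥bis P3·P6 via (22.63,11.655): [(16.9339, 23.1121) (19.1847, 19.6121) (32, 17.3212) (32, 24) (16.6214, 24)]  |A|=76.9877
8. ⊥bis P3·P7 via (21.4,18.83): [(21.2836, 19.2369) (32, 17.3212) (32, 24) (19.9212, 24)]  |A|=64.5526
9. ⊥bis P3·P8 via (18.87,12.965): [(21.2836, 19.2369) (32, 17.3212) (32, 24) (19.9212, 24)]  |A|=64.5526
10. canonical 4-gon: [(21.2836, 19.2369) (32, 17.3212) (32, 24) (19.9212, 24)]
11. shoelace: 64.5526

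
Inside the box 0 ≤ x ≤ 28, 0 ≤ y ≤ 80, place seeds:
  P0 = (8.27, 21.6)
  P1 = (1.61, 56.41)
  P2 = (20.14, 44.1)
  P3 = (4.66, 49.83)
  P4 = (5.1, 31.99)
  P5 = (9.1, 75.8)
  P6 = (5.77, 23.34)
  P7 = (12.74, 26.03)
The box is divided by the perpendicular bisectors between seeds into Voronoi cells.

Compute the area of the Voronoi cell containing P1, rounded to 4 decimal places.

1. box [0,28]×[0,80]: [(0, 0) (28, 0) (28, 80) (0, 80)]
2. ⊥bis P1·P0 via (4.94,39.005): [(0, 38.0599) (28, 43.4169) (28, 80) (0, 80)]  |A|=1099.3248
3. ⊥bis P1·P2 via (10.875,50.255): [(0, 38.0599) (3.1773, 38.6677) (28, 76.0329) (28, 80) (0, 80)]  |A|=694.5158
4. ⊥bis P1·P3 via (3.135,53.12): [(0, 51.6668) (17.0691, 59.5788) (28, 76.0329) (28, 80) (0, 80)]  |A|=549.3889
5. ⊥bis P1·P4 via (3.355,44.2): [(0, 51.6668) (17.0691, 59.5788) (28, 76.0329) (28, 80) (0, 80)]  |A|=549.3889
6. ⊥bis P1·P5 via (5.355,66.105): [(0, 68.1735) (0, 51.6668) (17.0691, 59.5788) (18.1271, 61.1714)]  |A|=159.0155
7. ⊥bis P1·P6 via (3.69,39.875): [(0, 68.1735) (0, 51.6668) (17.0691, 59.5788) (18.1271, 61.1714)]  |A|=159.0155
8. ⊥bis P1·P7 via (7.175,41.22): [(0, 68.1735) (0, 51.6668) (17.0691, 59.5788) (18.1271, 61.1714)]  |A|=159.0155
9. canonical 4-gon: [(0, 68.1735) (0, 51.6668) (17.0691, 59.5788) (18.1271, 61.1714)]
10. shoelace: 159.0155

Area of P1's cell: 159.0155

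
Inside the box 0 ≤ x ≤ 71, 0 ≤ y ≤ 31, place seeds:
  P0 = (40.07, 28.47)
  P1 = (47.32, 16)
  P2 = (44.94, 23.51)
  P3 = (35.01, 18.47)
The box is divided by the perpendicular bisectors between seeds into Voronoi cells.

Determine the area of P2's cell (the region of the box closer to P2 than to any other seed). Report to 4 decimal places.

Area of P2's cell: 227.1257

1. box [0,71]×[0,31]: [(0, 0) (71, 0) (71, 31) (0, 31)]
2. ⊥bis P2·P0 via (42.505,25.99): [(16.0347, 0) (71, 0) (71, 31) (47.6076, 31)]  |A|=1214.5447
3. ⊥bis P2·P1 via (46.13,19.755): [(31.4006, 15.0871) (71, 27.6366) (71, 31) (47.6076, 31)]  |A|=252.7155
4. ⊥bis P2·P3 via (39.975,20.99): [(39.1228, 22.6691) (41.3678, 18.2458) (71, 27.6366) (71, 31) (47.6076, 31)]  |A|=227.1257
5. canonical 5-gon: [(39.1228, 22.6691) (41.3678, 18.2458) (71, 27.6366) (71, 31) (47.6076, 31)]
6. shoelace: 227.1257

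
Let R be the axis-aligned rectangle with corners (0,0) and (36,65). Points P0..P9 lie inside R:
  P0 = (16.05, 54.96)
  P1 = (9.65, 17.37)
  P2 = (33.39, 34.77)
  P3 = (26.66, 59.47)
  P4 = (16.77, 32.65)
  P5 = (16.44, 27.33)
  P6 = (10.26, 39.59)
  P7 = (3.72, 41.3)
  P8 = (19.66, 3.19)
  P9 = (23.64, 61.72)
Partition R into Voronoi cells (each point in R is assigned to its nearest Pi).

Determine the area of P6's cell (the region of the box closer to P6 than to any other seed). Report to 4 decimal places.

1. box [0,36]×[0,65]: [(0, 0) (36, 0) (36, 65) (0, 65)]
2. ⊥bis P6·P0 via (13.155,47.275): [(0, 52.2306) (0, 0) (36, 0) (36, 38.6691)]  |A|=1636.1946
3. ⊥bis P6·P1 via (9.955,28.48): [(0, 52.2306) (0, 28.7533) (36, 27.765) (36, 38.6691)]  |A|=618.8655
4. ⊥bis P6·P2 via (21.825,37.18): [(23.1445, 43.5119) (0, 52.2306) (0, 28.7533) (19.9548, 28.2055)]  |A|=425.277
5. ⊥bis P6·P3 via (18.46,49.53): [(23.1445, 43.5119) (0, 52.2306) (0, 28.7533) (19.9548, 28.2055)]  |A|=425.277
6. ⊥bis P6·P4 via (13.515,36.12): [(21.8964, 43.9821) (0, 52.2306) (0, 28.7533) (5.5007, 28.6023)]  |A|=300.5716
7. ⊥bis P6·P5 via (13.35,33.46): [(7.5771, 30.55) (21.8964, 43.9821) (0, 52.2306) (0, 28.7533) (3.8055, 28.6488)]  |A|=298.8724
8. ⊥bis P6·P7 via (6.99,40.445): [(3.9209, 28.707) (7.5771, 30.55) (21.8964, 43.9821) (9.1685, 48.7768)]  |A|=151.6629
9. ⊥bis P6·P8 via (14.96,21.39): [(3.9209, 28.707) (7.5771, 30.55) (21.8964, 43.9821) (9.1685, 48.7768)]  |A|=151.6629
10. ⊥bis P6·P9 via (16.95,50.655): [(3.9209, 28.707) (7.5771, 30.55) (21.8964, 43.9821) (9.1685, 48.7768)]  |A|=151.6629
11. canonical 4-gon: [(3.9209, 28.707) (7.5771, 30.55) (21.8964, 43.9821) (9.1685, 48.7768)]
12. shoelace: 151.6629

Area of P6's cell: 151.6629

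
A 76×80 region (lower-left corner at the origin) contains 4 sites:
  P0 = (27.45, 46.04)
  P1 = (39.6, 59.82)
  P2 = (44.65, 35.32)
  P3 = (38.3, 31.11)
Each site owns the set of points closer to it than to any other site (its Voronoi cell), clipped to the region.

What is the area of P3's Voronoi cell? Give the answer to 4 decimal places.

1. box [0,76]×[0,80]: [(0, 0) (76, 0) (76, 80) (0, 80)]
2. ⊥bis P3·P0 via (32.875,38.575): [(0, 14.6839) (0, 0) (76, 0) (76, 69.915)]  |A|=3214.7593
3. ⊥bis P3·P1 via (38.95,45.465): [(42.1561, 45.3198) (0, 14.6839) (0, 0) (76, 0) (76, 43.7874)]  |A|=2772.629
4. ⊥bis P3·P2 via (41.475,33.215): [(36.2805, 41.0499) (0, 14.6839) (0, 0) (63.4963, 0)]  |A|=1569.6279
5. canonical 4-gon: [(36.2805, 41.0499) (0, 14.6839) (0, 0) (63.4963, 0)]
6. shoelace: 1569.6279

Area of P3's cell: 1569.6279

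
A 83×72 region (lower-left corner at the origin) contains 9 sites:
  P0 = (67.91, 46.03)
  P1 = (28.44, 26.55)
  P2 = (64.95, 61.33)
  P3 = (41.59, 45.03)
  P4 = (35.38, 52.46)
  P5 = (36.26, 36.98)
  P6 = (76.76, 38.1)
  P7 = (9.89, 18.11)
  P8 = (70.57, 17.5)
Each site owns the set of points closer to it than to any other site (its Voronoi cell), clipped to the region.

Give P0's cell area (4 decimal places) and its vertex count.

1. box [0,83]×[0,72]: [(0, 0) (83, 0) (83, 72) (0, 72)]
2. ⊥bis P0·P1 via (48.175,36.29): [(66.0855, 0) (83, 0) (83, 72) (30.5507, 72)]  |A|=2497.0949
3. ⊥bis P0·P2 via (66.43,53.68): [(41.9315, 48.9404) (66.0855, 0) (83, 0) (83, 56.8857)]  |A|=1582.005
4. ⊥bis P0·P3 via (54.75,45.53): [(54.5278, 51.3774) (55.6787, 21.0861) (66.0855, 0) (83, 0) (83, 56.8857)]  |A|=1389.8236
5. ⊥bis P0·P4 via (51.645,49.245): [(54.5278, 51.3774) (55.6787, 21.0861) (66.0855, 0) (83, 0) (83, 56.8857)]  |A|=1389.8236
6. ⊥bis P0·P5 via (52.085,41.505): [(54.5278, 51.3774) (55.3347, 30.1399) (61.0156, 10.2727) (66.0855, 0) (83, 0) (83, 56.8857)]  |A|=1367.524
7. ⊥bis P0·P6 via (72.335,42.065): [(54.5278, 51.3774) (55.3347, 30.1399) (56.8624, 24.7973) (83, 53.9673) (83, 56.8857)]  |A|=437.0315
8. ⊥bis P0·P7 via (38.9,32.07): [(54.5278, 51.3774) (55.3347, 30.1399) (56.8624, 24.7973) (83, 53.9673) (83, 56.8857)]  |A|=437.0315
9. ⊥bis P0·P8 via (69.24,31.765): [(54.5278, 51.3774) (55.3223, 30.4674) (62.5465, 31.1409) (83, 53.9673) (83, 56.8857)]  |A|=415.815
10. canonical 5-gon: [(54.5278, 51.3774) (55.3223, 30.4674) (62.5465, 31.1409) (83, 53.9673) (83, 56.8857)]
11. shoelace: 415.815

Area of P0's cell: 415.8150 (5 vertices)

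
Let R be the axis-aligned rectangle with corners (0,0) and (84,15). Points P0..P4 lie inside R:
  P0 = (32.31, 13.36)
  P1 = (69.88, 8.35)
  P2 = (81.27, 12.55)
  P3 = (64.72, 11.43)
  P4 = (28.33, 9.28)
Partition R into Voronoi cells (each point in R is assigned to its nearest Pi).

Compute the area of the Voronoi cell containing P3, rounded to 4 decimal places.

1. box [0,84]×[0,15]: [(0, 0) (84, 0) (84, 15) (0, 15)]
2. ⊥bis P3·P0 via (48.515,12.395): [(47.7769, 0) (84, 0) (84, 15) (48.6701, 15)]  |A|=536.6474
3. ⊥bis P3·P1 via (67.3,9.89): [(47.7769, 0) (61.3967, 0) (70.3502, 15) (48.6701, 15)]  |A|=264.7486
4. ⊥bis P3·P2 via (72.995,11.99): [(47.7769, 0) (61.3967, 0) (70.3502, 15) (48.6701, 15)]  |A|=264.7486
5. ⊥bis P3·P4 via (46.525,10.355): [(47.7769, 0) (61.3967, 0) (70.3502, 15) (48.6701, 15)]  |A|=264.7486
6. canonical 4-gon: [(47.7769, 0) (61.3967, 0) (70.3502, 15) (48.6701, 15)]
7. shoelace: 264.7486

Area of P3's cell: 264.7486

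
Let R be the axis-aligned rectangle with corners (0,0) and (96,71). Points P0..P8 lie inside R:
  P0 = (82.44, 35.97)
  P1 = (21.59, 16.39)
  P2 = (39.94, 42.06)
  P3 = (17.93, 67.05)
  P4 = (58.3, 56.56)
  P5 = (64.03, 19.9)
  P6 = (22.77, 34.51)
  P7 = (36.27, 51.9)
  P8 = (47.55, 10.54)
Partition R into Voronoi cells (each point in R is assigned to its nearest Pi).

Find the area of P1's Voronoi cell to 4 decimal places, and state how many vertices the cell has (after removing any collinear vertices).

1. box [0,96]×[0,71]: [(0, 0) (96, 0) (96, 71) (0, 71)]
2. ⊥bis P1·P0 via (52.015,26.18): [(0, 0) (60.4391, 0) (37.5931, 71) (0, 71)]  |A|=3480.1401
3. ⊥bis P1·P2 via (30.765,29.225): [(0, 51.2171) (0, 0) (60.4391, 0) (57.0906, 10.4064)]  |A|=1776.4829
4. ⊥bis P1·P3 via (19.76,41.72): [(13.8799, 41.2952) (0, 40.2924) (0, 0) (60.4391, 0) (57.0906, 10.4064)]  |A|=1700.666
5. ⊥bis P1·P4 via (39.945,36.475): [(13.8799, 41.2952) (0, 40.2924) (0, 0) (60.4391, 0) (57.0906, 10.4064)]  |A|=1700.666
6. ⊥bis P1·P5 via (42.81,18.145): [(42.5929, 20.7699) (13.8799, 41.2952) (0, 40.2924) (0, 0) (44.3107, 0)]  |A|=1475.0906
7. ⊥bis P1·P6 via (22.18,25.45): [(42.5929, 20.7699) (37.4357, 24.4565) (0, 26.8944) (0, 0) (44.3107, 0)]  |A|=1095.6388
8. ⊥bis P1·P7 via (28.93,34.145): [(42.5929, 20.7699) (37.4357, 24.4565) (0, 26.8944) (0, 0) (44.3107, 0)]  |A|=1095.6388
9. ⊥bis P1·P8 via (34.57,13.465): [(37.0525, 24.4815) (0, 26.8944) (0, 0) (31.5357, 0)]  |A|=884.273
10. canonical 4-gon: [(37.0525, 24.4815) (0, 26.8944) (0, 0) (31.5357, 0)]
11. shoelace: 884.273

Area of P1's cell: 884.2730 (4 vertices)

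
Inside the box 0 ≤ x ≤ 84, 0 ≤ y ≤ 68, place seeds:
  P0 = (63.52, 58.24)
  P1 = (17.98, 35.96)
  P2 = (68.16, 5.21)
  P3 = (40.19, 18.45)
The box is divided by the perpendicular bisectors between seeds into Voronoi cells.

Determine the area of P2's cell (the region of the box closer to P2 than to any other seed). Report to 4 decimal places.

Area of P2's cell: 899.8373

1. box [0,84]×[0,68]: [(0, 0) (84, 0) (84, 68) (0, 68)]
2. ⊥bis P2·P0 via (65.84,31.725): [(0, 25.9642) (0, 0) (84, 0) (84, 33.314)]  |A|=2489.6807
3. ⊥bis P2·P1 via (43.07,20.585): [(48.9932, 30.2509) (30.4556, 0) (84, 0) (84, 33.314)]  |A|=1392.9908
4. ⊥bis P2·P3 via (54.175,11.83): [(63.4955, 31.5199) (48.5751, 0) (84, 0) (84, 33.314)]  |A|=899.8373
5. canonical 4-gon: [(63.4955, 31.5199) (48.5751, 0) (84, 0) (84, 33.314)]
6. shoelace: 899.8373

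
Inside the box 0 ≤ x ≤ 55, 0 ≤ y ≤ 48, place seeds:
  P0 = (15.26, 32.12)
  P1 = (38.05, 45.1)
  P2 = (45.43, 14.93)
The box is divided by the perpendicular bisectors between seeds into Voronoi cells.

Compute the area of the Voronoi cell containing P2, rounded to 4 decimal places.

Area of P2's cell: 898.7686

1. box [0,55]×[0,48]: [(0, 0) (55, 0) (55, 48) (0, 48)]
2. ⊥bis P2·P0 via (30.345,23.525): [(16.9411, 0) (55, 0) (55, 48) (44.2902, 48)]  |A|=1170.4492
3. ⊥bis P2·P1 via (41.74,30.015): [(32.7963, 27.8272) (16.9411, 0) (55, 0) (55, 33.2586)]  |A|=898.7686
4. canonical 4-gon: [(32.7963, 27.8272) (16.9411, 0) (55, 0) (55, 33.2586)]
5. shoelace: 898.7686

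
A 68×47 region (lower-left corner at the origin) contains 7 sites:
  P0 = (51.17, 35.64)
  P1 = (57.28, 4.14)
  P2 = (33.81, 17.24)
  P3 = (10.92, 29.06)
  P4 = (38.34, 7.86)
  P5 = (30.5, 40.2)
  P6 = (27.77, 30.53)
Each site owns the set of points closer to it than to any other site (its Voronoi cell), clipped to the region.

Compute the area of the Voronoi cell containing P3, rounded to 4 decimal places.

Area of P3's cell: 806.7674

1. box [0,68]×[0,47]: [(0, 0) (68, 0) (68, 47) (0, 47)]
2. ⊥bis P3·P0 via (31.045,32.35): [(0, 0) (36.3335, 0) (28.65, 47) (0, 47)]  |A|=1527.1138
3. ⊥bis P3·P1 via (34.1,16.6): [(0, 0) (25.177, 0) (33.7318, 15.915) (28.65, 47) (0, 47)]  |A|=1438.3357
4. ⊥bis P3·P2 via (22.365,23.15): [(0, 0) (10.4107, 0) (30.1002, 38.1295) (28.65, 47) (0, 47)]  |A|=1032.902
5. ⊥bis P3·P4 via (24.63,18.46): [(0, 0) (10.3575, 0) (10.5178, 0.2073) (30.1002, 38.1295) (28.65, 47) (0, 47)]  |A|=1032.8965
6. ⊥bis P3·P5 via (20.71,34.63): [(0, 0) (10.3575, 0) (10.5178, 0.2073) (24.6852, 27.6431) (13.6721, 47) (0, 47)]  |A|=856.3134
7. ⊥bis P3·P6 via (19.345,29.795): [(0, 0) (10.3575, 0) (10.5178, 0.2073) (20.2774, 19.1073) (18.5996, 38.3393) (13.6721, 47) (0, 47)]  |A|=806.7674
8. canonical 7-gon: [(0, 0) (10.3575, 0) (10.5178, 0.2073) (20.2774, 19.1073) (18.5996, 38.3393) (13.6721, 47) (0, 47)]
9. shoelace: 806.7674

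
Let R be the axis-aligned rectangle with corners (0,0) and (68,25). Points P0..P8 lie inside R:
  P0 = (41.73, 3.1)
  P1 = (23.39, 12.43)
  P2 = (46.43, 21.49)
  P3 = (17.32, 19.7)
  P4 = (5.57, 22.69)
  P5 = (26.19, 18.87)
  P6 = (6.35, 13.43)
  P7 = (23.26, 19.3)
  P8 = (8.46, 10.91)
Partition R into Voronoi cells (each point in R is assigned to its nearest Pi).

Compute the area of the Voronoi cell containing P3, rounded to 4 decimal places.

Area of P3's cell: 94.1668

1. box [0,68]×[0,25]: [(0, 0) (68, 0) (68, 25) (0, 25)]
2. ⊥bis P3·P0 via (29.525,11.4): [(0, 0) (21.7724, 0) (38.7737, 25) (0, 25)]  |A|=756.8264
3. ⊥bis P3·P1 via (20.355,16.065): [(0, 0) (1.1141, 0) (31.0564, 25) (0, 25)]  |A|=402.1306
4. ⊥bis P3·P2 via (31.875,20.595): [(0, 0) (1.1141, 0) (31.0564, 25) (0, 25)]  |A|=402.1306
5. ⊥bis P3·P4 via (11.445,21.195): [(7.3836, 5.2347) (31.0564, 25) (12.4133, 25)]  |A|=184.2437
6. ⊥bis P3·P5 via (21.755,19.285): [(7.3836, 5.2347) (21.5468, 17.0601) (22.2898, 25) (12.4133, 25)]  |A|=149.4406
7. ⊥bis P3·P6 via (11.835,16.565): [(10.7499, 18.4635) (14.7809, 11.4109) (21.5468, 17.0601) (22.2898, 25) (12.4133, 25)]  |A|=110.9079
8. ⊥bis P3·P7 via (20.29,19.5): [(10.7499, 18.4635) (14.7809, 11.4109) (20.041, 15.8029) (20.6604, 25) (12.4133, 25)]  |A|=97.9042
9. ⊥bis P3·P8 via (12.89,15.305): [(10.7499, 18.4635) (12.1001, 16.1012) (15.8597, 12.3117) (20.041, 15.8029) (20.6604, 25) (12.4133, 25)]  |A|=94.1668
10. canonical 6-gon: [(10.7499, 18.4635) (12.1001, 16.1012) (15.8597, 12.3117) (20.041, 15.8029) (20.6604, 25) (12.4133, 25)]
11. shoelace: 94.1668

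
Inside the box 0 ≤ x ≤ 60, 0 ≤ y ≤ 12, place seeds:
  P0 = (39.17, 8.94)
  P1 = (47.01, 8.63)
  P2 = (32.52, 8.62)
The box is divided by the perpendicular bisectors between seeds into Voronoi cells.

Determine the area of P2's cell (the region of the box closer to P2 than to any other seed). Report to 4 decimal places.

Area of P2's cell: 431.7453

1. box [0,60]×[0,12]: [(0, 0) (60, 0) (60, 12) (0, 12)]
2. ⊥bis P2·P0 via (35.845,8.78): [(0, 0) (36.2675, 0) (35.6901, 12) (0, 12)]  |A|=431.7453
3. ⊥bis P2·P1 via (39.765,8.625): [(0, 0) (36.2675, 0) (35.6901, 12) (0, 12)]  |A|=431.7453
4. canonical 4-gon: [(0, 0) (36.2675, 0) (35.6901, 12) (0, 12)]
5. shoelace: 431.7453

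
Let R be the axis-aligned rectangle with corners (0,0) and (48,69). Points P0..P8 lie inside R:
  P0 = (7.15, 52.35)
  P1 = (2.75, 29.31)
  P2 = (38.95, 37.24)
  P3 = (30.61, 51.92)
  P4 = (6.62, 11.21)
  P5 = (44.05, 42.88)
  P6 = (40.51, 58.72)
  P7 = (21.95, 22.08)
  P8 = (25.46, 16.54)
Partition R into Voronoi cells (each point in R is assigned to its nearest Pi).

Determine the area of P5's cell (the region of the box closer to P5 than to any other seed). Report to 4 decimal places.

Area of P5's cell: 127.3359

1. box [0,48]×[0,69]: [(0, 0) (48, 0) (48, 69) (0, 69)]
2. ⊥bis P5·P0 via (25.6,47.615): [(13.3801, 0) (48, 0) (48, 69) (31.0882, 69)]  |A|=1777.8421
3. ⊥bis P5·P1 via (23.4,36.095): [(22.9753, 37.3877) (35.2598, 0) (48, 0) (48, 69) (31.0882, 69)]  |A|=1368.827
4. ⊥bis P5·P2 via (41.5,40.06): [(27.0212, 53.1526) (48, 34.1823) (48, 69) (31.0882, 69)]  |A|=499.2211
5. ⊥bis P5·P3 via (37.33,47.4): [(35.8372, 45.1806) (48, 34.1823) (48, 63.2634)]  |A|=176.8533
6. ⊥bis P5·P4 via (25.335,27.045): [(35.8372, 45.1806) (48, 34.1823) (48, 63.2634)]  |A|=176.8533
7. ⊥bis P5·P6 via (42.28,50.8): [(39.1458, 50.0995) (35.8372, 45.1806) (48, 34.1823) (48, 52.0783)]  |A|=127.3359
8. ⊥bis P5·P7 via (33,32.48): [(39.1458, 50.0995) (35.8372, 45.1806) (48, 34.1823) (48, 52.0783)]  |A|=127.3359
9. ⊥bis P5·P8 via (34.755,29.71): [(39.1458, 50.0995) (35.8372, 45.1806) (48, 34.1823) (48, 52.0783)]  |A|=127.3359
10. canonical 4-gon: [(39.1458, 50.0995) (35.8372, 45.1806) (48, 34.1823) (48, 52.0783)]
11. shoelace: 127.3359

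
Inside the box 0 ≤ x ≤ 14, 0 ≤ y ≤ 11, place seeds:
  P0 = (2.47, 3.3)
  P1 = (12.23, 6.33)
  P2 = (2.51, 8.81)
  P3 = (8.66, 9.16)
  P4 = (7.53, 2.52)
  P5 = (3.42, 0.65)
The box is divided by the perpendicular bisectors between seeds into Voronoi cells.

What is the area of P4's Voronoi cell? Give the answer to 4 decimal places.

1. box [0,14]×[0,11]: [(0, 0) (14, 0) (14, 11) (0, 11)]
2. ⊥bis P4·P0 via (5,2.91): [(4.5514, 0) (14, 0) (14, 11) (6.2471, 11)]  |A|=94.6083
3. ⊥bis P4·P1 via (9.88,4.425): [(5.9759, 9.241) (4.5514, 0) (13.4671, 0)]  |A|=41.195
4. ⊥bis P4·P2 via (5.02,5.665): [(7.3606, 7.533) (5.4815, 6.0333) (4.5514, 0) (13.4671, 0)]  |A|=38.5519
5. ⊥bis P4·P3 via (8.095,5.84): [(8.835, 5.7141) (5.7412, 6.2406) (5.4815, 6.0333) (4.5514, 0) (13.4671, 0)]  |A|=36.1263
6. ⊥bis P4·P5 via (5.475,1.585): [(8.835, 5.7141) (5.7412, 6.2406) (5.4815, 6.0333) (4.9676, 2.7001) (6.1962, 0) (13.4671, 0)]  |A|=33.9059
7. canonical 6-gon: [(8.835, 5.7141) (5.7412, 6.2406) (5.4815, 6.0333) (4.9676, 2.7001) (6.1962, 0) (13.4671, 0)]
8. shoelace: 33.9059

Area of P4's cell: 33.9059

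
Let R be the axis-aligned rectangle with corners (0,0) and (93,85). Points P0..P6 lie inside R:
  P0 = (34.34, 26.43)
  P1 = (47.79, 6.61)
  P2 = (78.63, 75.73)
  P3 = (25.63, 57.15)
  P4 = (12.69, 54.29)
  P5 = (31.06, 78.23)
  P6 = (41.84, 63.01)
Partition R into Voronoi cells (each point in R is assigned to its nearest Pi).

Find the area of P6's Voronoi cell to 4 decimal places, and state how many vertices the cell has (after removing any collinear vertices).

1. box [0,93]×[0,85]: [(0, 0) (93, 0) (93, 85) (0, 85)]
2. ⊥bis P6·P0 via (38.09,44.72): [(0, 52.5296) (93, 33.4618) (93, 85) (0, 85)]  |A|=3906.4002
3. ⊥bis P6·P1 via (44.815,34.81): [(0, 52.5296) (72.2882, 37.7083) (93, 39.8933) (93, 85) (0, 85)]  |A|=3839.7959
4. ⊥bis P6·P2 via (60.235,69.37): [(0, 52.5296) (71.0975, 37.9525) (54.831, 85) (0, 85)]  |A|=2444.1133
5. ⊥bis P6·P3 via (33.735,60.08): [(39.3836, 44.4548) (71.0975, 37.9525) (54.831, 85) (24.7263, 85)]  |A|=1303.4461
6. ⊥bis P6·P4 via (27.265,58.65): [(39.3836, 44.4548) (71.0975, 37.9525) (54.831, 85) (24.7263, 85)]  |A|=1303.4461
7. ⊥bis P6·P5 via (36.45,70.62): [(31.2549, 66.9404) (39.3836, 44.4548) (71.0975, 37.9525) (55.209, 83.9066)]  |A|=1015.3047
8. canonical 4-gon: [(31.2549, 66.9404) (39.3836, 44.4548) (71.0975, 37.9525) (55.209, 83.9066)]
9. shoelace: 1015.3047

Area of P6's cell: 1015.3047 (4 vertices)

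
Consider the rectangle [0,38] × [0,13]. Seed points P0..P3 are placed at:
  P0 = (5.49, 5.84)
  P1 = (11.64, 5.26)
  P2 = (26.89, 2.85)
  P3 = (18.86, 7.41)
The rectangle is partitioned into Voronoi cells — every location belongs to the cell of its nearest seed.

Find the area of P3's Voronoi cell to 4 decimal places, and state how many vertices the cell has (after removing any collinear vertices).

Area of P3's cell: 109.8775 (4 vertices)

1. box [0,38]×[0,13]: [(0, 0) (38, 0) (38, 13) (0, 13)]
2. ⊥bis P3·P0 via (12.175,6.625): [(12.953, 0) (38, 0) (38, 13) (11.4264, 13)]  |A|=335.5342
3. ⊥bis P3·P1 via (15.25,6.335): [(17.1365, 0) (38, 0) (38, 13) (13.2653, 13)]  |A|=296.3887
4. ⊥bis P3·P2 via (22.875,5.13): [(17.1365, 0) (19.9618, 0) (27.3441, 13) (13.2653, 13)]  |A|=109.8775
5. canonical 4-gon: [(17.1365, 0) (19.9618, 0) (27.3441, 13) (13.2653, 13)]
6. shoelace: 109.8775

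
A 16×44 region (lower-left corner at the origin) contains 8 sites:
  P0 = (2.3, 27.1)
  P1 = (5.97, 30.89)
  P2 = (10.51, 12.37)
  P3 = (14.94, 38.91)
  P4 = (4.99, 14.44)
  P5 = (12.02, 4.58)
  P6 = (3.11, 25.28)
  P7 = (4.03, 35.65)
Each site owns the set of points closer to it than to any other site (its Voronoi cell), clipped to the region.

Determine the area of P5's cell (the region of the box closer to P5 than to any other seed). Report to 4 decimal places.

Area of P5's cell: 117.6766

1. box [0,16]×[0,44]: [(0, 0) (16, 0) (16, 44) (0, 44)]
2. ⊥bis P5·P0 via (7.16,15.84): [(0, 12.7496) (0, 0) (16, 0) (16, 19.6555)]  |A|=259.2409
3. ⊥bis P5·P1 via (8.995,17.735): [(14.4644, 18.9927) (0, 12.7496) (0, 0) (16, 0) (16, 19.3458)]  |A|=259.0031
4. ⊥bis P5·P2 via (11.265,8.475): [(0, 6.2914) (0, 0) (16, 0) (16, 9.3928)]  |A|=125.4739
5. ⊥bis P5·P3 via (13.48,21.745): [(0, 6.2914) (0, 0) (16, 0) (16, 9.3928)]  |A|=125.4739
6. ⊥bis P5·P4 via (8.505,9.51): [(5.4808, 7.3538) (0, 3.4461) (0, 0) (16, 0) (16, 9.3928)]  |A|=117.6766
7. ⊥bis P5·P6 via (7.565,14.93): [(5.4808, 7.3538) (0, 3.4461) (0, 0) (16, 0) (16, 9.3928)]  |A|=117.6766
8. ⊥bis P5·P7 via (8.025,20.115): [(5.4808, 7.3538) (0, 3.4461) (0, 0) (16, 0) (16, 9.3928)]  |A|=117.6766
9. canonical 5-gon: [(5.4808, 7.3538) (0, 3.4461) (0, 0) (16, 0) (16, 9.3928)]
10. shoelace: 117.6766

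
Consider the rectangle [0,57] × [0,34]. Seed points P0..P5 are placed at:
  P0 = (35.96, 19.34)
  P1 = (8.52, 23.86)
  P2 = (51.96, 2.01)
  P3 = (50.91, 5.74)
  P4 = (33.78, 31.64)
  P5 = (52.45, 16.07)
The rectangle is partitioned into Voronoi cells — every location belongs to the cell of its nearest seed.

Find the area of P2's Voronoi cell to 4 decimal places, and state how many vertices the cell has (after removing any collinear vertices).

1. box [0,57]×[0,34]: [(0, 0) (57, 0) (57, 34) (0, 34)]
2. ⊥bis P2·P0 via (43.96,10.675): [(32.3976, 0) (57, 0) (57, 22.7142)]  |A|=279.4119
3. ⊥bis P2·P1 via (30.24,12.935): [(32.3976, 0) (57, 0) (57, 22.7142)]  |A|=279.4119
4. ⊥bis P2·P3 via (51.435,3.875): [(37.6695, 0) (57, 0) (57, 5.4416)]  |A|=52.5939
5. ⊥bis P2·P4 via (42.87,16.825): [(37.6695, 0) (57, 0) (57, 5.4416)]  |A|=52.5939
6. ⊥bis P2·P5 via (52.205,9.04): [(37.6695, 0) (57, 0) (57, 5.4416)]  |A|=52.5939
7. canonical 3-gon: [(37.6695, 0) (57, 0) (57, 5.4416)]
8. shoelace: 52.5939

Area of P2's cell: 52.5939 (3 vertices)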